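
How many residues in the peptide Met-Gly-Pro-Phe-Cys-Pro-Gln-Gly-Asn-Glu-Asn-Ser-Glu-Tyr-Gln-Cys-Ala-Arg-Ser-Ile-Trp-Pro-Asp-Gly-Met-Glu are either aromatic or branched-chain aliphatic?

4

Aromatic: F, W, Y. Branched-chain aliphatic: I, L, V.
Aromatic residues here: Phe4, Tyr14, Trp21 (3).
Branched-chain aliphatic residues here: Ile20 (1).
The two groups share no amino acid, so total = 3 + 1 = 4.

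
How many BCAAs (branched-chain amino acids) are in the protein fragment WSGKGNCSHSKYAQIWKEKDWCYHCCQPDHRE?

1

V, L, and I make up the branched-chain aliphatic group.
Matching residues: I15.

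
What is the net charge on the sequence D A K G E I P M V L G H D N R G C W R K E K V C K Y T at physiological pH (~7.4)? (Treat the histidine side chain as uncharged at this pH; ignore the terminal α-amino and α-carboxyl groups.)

+2

At pH ~7.4 the Lys and Arg side chains are protonated (+1), the Asp and Glu side chains are deprotonated (−1), and with His taken as neutral all other side chains carry no charge.
Positive (K, R): K3, R15, R19, K20, K22, K25 → +6.
Negative (D, E): D1, E5, D13, E21 → −4.
Net charge = (+6) + (−4) = +2.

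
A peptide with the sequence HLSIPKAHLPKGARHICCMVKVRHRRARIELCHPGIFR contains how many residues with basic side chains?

Lysine (K), arginine (R), and histidine (H) have basic, nitrogen-containing side chains.
Matching residues: H1, K6, H8, K11, R14, H15, K21, R23, H24, R25, R26, R28, H33, R38.

14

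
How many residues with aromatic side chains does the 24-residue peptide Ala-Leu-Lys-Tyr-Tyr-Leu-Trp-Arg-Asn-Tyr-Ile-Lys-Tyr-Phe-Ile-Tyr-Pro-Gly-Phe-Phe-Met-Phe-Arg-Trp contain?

11

F, W, and Y each carry an aromatic ring on the side chain.
Matching residues: Tyr4, Tyr5, Trp7, Tyr10, Tyr13, Phe14, Tyr16, Phe19, Phe20, Phe22, Trp24.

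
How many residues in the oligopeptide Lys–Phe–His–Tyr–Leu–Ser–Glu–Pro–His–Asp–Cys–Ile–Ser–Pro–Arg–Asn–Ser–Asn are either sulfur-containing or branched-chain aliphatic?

Sulfur-containing: C, M. Branched-chain aliphatic: I, L, V.
Sulfur-containing residues here: Cys11 (1).
Branched-chain aliphatic residues here: Leu5, Ile12 (2).
The two groups share no amino acid, so total = 1 + 2 = 3.

3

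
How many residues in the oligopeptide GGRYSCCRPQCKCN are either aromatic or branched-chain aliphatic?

1

Aromatic: F, W, Y. Branched-chain aliphatic: I, L, V.
Aromatic residues here: Y4 (1).
Branched-chain aliphatic residues here: none (0).
The two groups share no amino acid, so total = 1 + 0 = 1.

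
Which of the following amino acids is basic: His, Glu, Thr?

Lysine (K), arginine (R), and histidine (H) have basic, nitrogen-containing side chains.
Of the listed options, only His belongs to this group.

His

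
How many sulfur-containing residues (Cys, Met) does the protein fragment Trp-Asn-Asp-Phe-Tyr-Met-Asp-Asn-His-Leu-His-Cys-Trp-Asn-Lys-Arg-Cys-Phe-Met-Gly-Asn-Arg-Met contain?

Matching residues: Met6, Cys12, Cys17, Met19, Met23.

5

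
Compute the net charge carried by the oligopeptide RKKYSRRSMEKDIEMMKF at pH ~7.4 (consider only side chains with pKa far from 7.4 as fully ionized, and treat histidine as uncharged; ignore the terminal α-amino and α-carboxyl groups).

The side chains ionized at physiological pH are Lys/Arg (+1) and Asp/Glu (−1); with His treated as neutral, nothing else contributes.
Positive (K, R): R1, K2, K3, R6, R7, K11, K17 → +7.
Negative (D, E): E10, D12, E14 → −3.
Net charge = (+7) + (−3) = +4.

+4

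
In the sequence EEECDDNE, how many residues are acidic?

6

Only D (aspartate) and E (glutamate) carry a side-chain carboxylic acid.
Matching residues: E1, E2, E3, D5, D6, E8.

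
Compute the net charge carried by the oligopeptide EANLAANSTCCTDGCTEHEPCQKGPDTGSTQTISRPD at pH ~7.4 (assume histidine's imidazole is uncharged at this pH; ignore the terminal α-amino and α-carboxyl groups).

-4

Near pH 7.4, K and R contribute +1 each, D and E contribute −1 each, and every other side chain (His included, as stated) is uncharged.
Positive (K, R): K23, R35 → +2.
Negative (D, E): E1, D13, E17, E19, D26, D37 → −6.
Net charge = (+2) + (−6) = −4.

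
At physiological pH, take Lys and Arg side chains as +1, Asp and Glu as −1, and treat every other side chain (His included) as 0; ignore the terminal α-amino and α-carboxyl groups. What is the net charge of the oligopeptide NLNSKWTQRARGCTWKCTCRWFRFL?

Positive (K, R): K5, R9, R11, K16, R20, R23 → +6.
Negative (D, E): none → −0.
Net charge = (+6) + (−0) = +6.

+6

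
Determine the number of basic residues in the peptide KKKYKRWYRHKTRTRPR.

11

Lysine (K), arginine (R), and histidine (H) have basic, nitrogen-containing side chains.
Matching residues: K1, K2, K3, K5, R6, R9, H10, K11, R13, R15, R17.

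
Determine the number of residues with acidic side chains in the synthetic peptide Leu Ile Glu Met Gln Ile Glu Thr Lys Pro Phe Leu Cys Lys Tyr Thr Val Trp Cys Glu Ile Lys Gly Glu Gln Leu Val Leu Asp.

5

The acidic residues are Asp (D) and Glu (E), whose side chains end in a carboxylate group.
Matching residues: Glu3, Glu7, Glu20, Glu24, Asp29.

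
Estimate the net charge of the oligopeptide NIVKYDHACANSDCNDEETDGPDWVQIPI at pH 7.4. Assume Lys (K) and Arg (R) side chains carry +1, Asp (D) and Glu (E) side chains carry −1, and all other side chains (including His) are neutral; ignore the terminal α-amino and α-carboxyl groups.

Positive (K, R): K4 → +1.
Negative (D, E): D6, D13, D16, E17, E18, D20, D23 → −7.
Net charge = (+1) + (−7) = −6.

-6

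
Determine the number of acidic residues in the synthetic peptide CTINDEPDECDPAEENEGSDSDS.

10

Only D (aspartate) and E (glutamate) carry a side-chain carboxylic acid.
Matching residues: D5, E6, D8, E9, D11, E14, E15, E17, D20, D22.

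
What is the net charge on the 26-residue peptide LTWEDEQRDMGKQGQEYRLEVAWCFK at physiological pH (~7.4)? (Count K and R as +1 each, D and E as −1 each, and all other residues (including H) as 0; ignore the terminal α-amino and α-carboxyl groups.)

Positive (K, R): R8, K12, R18, K26 → +4.
Negative (D, E): E4, D5, E6, D9, E16, E20 → −6.
Net charge = (+4) + (−6) = −2.

-2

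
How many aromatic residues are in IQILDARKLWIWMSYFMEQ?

4

Phenylalanine (F), tryptophan (W), and tyrosine (Y) have aromatic ring side chains.
Matching residues: W10, W12, Y15, F16.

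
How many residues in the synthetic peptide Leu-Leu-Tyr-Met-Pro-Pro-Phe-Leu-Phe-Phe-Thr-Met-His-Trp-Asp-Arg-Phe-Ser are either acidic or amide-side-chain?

1

Acidic: D, E. Amide-side-chain: N, Q.
Acidic residues here: Asp15 (1).
Amide-side-chain residues here: none (0).
The two groups share no amino acid, so total = 1 + 0 = 1.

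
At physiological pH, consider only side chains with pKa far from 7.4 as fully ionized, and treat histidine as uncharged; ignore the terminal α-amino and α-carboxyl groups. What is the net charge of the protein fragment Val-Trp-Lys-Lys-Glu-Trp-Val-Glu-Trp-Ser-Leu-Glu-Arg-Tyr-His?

0

Near pH 7.4, K and R contribute +1 each, D and E contribute −1 each, and every other side chain (His included, as stated) is uncharged.
Positive (K, R): Lys3, Lys4, Arg13 → +3.
Negative (D, E): Glu5, Glu8, Glu12 → −3.
Net charge = (+3) + (−3) = 0.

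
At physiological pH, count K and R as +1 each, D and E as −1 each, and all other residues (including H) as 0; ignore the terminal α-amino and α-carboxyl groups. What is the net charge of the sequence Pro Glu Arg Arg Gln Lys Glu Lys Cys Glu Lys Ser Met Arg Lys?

+4

Positive (K, R): Arg3, Arg4, Lys6, Lys8, Lys11, Arg14, Lys15 → +7.
Negative (D, E): Glu2, Glu7, Glu10 → −3.
Net charge = (+7) + (−3) = +4.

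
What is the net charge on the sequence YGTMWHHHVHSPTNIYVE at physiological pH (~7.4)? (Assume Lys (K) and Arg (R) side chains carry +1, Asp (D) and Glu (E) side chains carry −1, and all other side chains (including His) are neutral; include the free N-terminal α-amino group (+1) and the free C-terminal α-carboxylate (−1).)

-1

Positive (K, R): none → +0.
Negative (D, E): E18 → −1.
The N-terminus (+1) and C-terminus (−1) cancel.
Net charge = (+0) + (−1) = −1.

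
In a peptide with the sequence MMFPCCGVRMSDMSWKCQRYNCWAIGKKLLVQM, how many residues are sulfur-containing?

The sulfur-bearing residues are cysteine (–SH) and methionine (–S–CH₃).
Matching residues: M1, M2, C5, C6, M10, M13, C17, C22, M33.

9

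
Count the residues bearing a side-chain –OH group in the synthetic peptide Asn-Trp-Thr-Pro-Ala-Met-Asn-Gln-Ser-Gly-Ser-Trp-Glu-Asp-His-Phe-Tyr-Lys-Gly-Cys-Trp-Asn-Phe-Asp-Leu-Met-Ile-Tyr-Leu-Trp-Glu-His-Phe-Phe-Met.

5

S, T, and Y are the three residues with a side-chain hydroxyl.
Matching residues: Thr3, Ser9, Ser11, Tyr17, Tyr28.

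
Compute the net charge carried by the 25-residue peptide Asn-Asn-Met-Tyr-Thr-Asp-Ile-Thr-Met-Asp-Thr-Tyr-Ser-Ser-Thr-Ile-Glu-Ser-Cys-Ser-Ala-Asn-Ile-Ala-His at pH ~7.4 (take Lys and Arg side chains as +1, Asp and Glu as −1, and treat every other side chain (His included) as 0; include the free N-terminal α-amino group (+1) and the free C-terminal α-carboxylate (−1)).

-3

Positive (K, R): none → +0.
Negative (D, E): Asp6, Asp10, Glu17 → −3.
The N-terminus (+1) and C-terminus (−1) cancel.
Net charge = (+0) + (−3) = −3.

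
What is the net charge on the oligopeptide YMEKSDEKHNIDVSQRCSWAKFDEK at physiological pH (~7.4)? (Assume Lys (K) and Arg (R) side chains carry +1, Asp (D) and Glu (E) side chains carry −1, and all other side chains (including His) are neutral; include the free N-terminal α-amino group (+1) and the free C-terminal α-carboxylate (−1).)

Positive (K, R): K4, K8, R16, K21, K25 → +5.
Negative (D, E): E3, D6, E7, D12, D23, E24 → −6.
The N-terminus (+1) and C-terminus (−1) cancel.
Net charge = (+5) + (−6) = −1.

-1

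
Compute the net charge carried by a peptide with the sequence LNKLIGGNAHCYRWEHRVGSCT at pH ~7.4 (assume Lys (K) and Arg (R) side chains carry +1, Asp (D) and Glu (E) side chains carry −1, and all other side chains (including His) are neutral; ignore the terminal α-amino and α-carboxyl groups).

+2

Positive (K, R): K3, R13, R17 → +3.
Negative (D, E): E15 → −1.
Net charge = (+3) + (−1) = +2.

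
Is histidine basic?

Yes

The basic amino acids are Lys (K), Arg (R), and His (H).
Histidine is in this group.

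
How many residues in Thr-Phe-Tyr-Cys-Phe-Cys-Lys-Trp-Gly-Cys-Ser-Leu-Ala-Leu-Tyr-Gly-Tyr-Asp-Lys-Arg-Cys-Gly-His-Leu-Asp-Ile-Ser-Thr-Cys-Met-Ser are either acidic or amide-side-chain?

2

Acidic: D, E. Amide-side-chain: N, Q.
Acidic residues here: Asp18, Asp25 (2).
Amide-side-chain residues here: none (0).
The two groups share no amino acid, so total = 2 + 0 = 2.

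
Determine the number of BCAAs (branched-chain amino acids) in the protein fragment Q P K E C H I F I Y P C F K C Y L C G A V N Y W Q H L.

V, L, and I make up the branched-chain aliphatic group.
Matching residues: I7, I9, L17, V21, L27.

5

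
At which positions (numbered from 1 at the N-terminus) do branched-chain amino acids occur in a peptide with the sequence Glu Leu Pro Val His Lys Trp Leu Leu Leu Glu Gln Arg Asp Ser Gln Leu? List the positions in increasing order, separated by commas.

2, 4, 8, 9, 10, 17

V, L, and I make up the branched-chain aliphatic group.
Matching residues: Leu2, Val4, Leu8, Leu9, Leu10, Leu17.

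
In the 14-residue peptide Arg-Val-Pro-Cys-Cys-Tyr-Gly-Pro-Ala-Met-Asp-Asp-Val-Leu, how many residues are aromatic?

Phenylalanine (F), tryptophan (W), and tyrosine (Y) have aromatic ring side chains.
Matching residues: Tyr6.

1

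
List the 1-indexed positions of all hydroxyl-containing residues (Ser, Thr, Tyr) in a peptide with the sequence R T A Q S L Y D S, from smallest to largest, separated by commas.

Matching residues: T2, S5, Y7, S9.

2, 5, 7, 9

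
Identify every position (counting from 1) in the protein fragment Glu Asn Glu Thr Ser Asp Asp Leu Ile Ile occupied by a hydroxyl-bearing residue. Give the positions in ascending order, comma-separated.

4, 5

Matching residues: Thr4, Ser5.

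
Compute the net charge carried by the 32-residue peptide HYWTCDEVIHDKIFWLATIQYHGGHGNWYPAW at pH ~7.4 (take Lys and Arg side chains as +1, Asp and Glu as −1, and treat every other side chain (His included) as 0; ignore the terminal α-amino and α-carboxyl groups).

-2

Positive (K, R): K12 → +1.
Negative (D, E): D6, E7, D11 → −3.
Net charge = (+1) + (−3) = −2.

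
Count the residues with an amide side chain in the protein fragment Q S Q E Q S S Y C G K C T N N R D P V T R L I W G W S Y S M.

Asparagine (N) and glutamine (Q) have uncharged amide side chains.
Matching residues: Q1, Q3, Q5, N14, N15.

5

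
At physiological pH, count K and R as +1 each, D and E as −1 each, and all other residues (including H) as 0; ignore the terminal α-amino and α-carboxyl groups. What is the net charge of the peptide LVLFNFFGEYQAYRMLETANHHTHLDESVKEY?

-3

Positive (K, R): R14, K30 → +2.
Negative (D, E): E9, E17, D26, E27, E31 → −5.
Net charge = (+2) + (−5) = −3.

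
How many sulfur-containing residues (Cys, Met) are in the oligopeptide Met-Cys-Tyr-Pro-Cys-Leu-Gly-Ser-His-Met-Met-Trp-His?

5

Matching residues: Met1, Cys2, Cys5, Met10, Met11.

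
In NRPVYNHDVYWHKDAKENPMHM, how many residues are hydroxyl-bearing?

S, T, and Y are the three residues with a side-chain hydroxyl.
Matching residues: Y5, Y10.

2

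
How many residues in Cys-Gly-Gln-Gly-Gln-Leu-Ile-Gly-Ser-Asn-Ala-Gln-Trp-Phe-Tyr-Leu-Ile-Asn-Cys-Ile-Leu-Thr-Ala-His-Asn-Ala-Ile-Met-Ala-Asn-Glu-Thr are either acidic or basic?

Acidic: D, E. Basic: H, K, R.
Acidic residues here: Glu31 (1).
Basic residues here: His24 (1).
The two groups share no amino acid, so total = 1 + 1 = 2.

2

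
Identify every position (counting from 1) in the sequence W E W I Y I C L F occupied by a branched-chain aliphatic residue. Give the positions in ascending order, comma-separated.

4, 6, 8

Matching residues: I4, I6, L8.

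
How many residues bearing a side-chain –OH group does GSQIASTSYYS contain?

7

Serine (S), threonine (T), and tyrosine (Y) each carry a hydroxyl group on the side chain.
Matching residues: S2, S6, T7, S8, Y9, Y10, S11.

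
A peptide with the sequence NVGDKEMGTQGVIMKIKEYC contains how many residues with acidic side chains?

The acidic residues are Asp (D) and Glu (E), whose side chains end in a carboxylate group.
Matching residues: D4, E6, E18.

3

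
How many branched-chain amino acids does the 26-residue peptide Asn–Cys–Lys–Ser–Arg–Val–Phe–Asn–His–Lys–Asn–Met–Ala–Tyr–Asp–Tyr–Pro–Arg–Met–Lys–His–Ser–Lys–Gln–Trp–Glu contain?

1

Valine (V), leucine (L), and isoleucine (I) are the branched-chain amino acids.
Matching residues: Val6.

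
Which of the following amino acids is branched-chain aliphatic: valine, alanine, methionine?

The BCAAs are Val, Leu, and Ile — aliphatic side chains with a branch point.
Of the listed options, only valine belongs to this group.

valine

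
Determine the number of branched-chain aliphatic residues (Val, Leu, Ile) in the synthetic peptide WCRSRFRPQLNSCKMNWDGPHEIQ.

2

Matching residues: L10, I23.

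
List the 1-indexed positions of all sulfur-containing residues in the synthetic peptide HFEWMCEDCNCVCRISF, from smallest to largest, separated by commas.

Only Cys (C) and Met (M) have a sulfur atom in the side chain.
Matching residues: M5, C6, C9, C11, C13.

5, 6, 9, 11, 13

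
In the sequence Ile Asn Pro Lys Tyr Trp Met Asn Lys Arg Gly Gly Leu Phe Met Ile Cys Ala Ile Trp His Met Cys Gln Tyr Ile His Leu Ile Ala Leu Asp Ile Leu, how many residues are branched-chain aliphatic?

V, L, and I make up the branched-chain aliphatic group.
Matching residues: Ile1, Leu13, Ile16, Ile19, Ile26, Leu28, Ile29, Leu31, Ile33, Leu34.

10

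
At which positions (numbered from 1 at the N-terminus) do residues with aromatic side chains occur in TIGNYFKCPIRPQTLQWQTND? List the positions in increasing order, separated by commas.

5, 6, 17

F, W, and Y each carry an aromatic ring on the side chain.
Matching residues: Y5, F6, W17.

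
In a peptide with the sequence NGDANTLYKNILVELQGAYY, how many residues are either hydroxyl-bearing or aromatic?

Hydroxyl-bearing: S, T, Y. Aromatic: F, W, Y.
Hydroxyl-bearing residues here: T6, Y8, Y19, Y20 (4).
Aromatic residues here: Y8, Y19, Y20 (3).
Y is in both groups, so the 3 Y residues must not be double-counted.
Total = 4 + 3 − 3 = 4.

4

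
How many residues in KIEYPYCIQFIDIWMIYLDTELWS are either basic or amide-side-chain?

2

Basic: H, K, R. Amide-side-chain: N, Q.
Basic residues here: K1 (1).
Amide-side-chain residues here: Q9 (1).
The two groups share no amino acid, so total = 1 + 1 = 2.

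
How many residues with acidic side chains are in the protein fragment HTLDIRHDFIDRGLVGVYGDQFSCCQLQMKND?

5

Only D (aspartate) and E (glutamate) carry a side-chain carboxylic acid.
Matching residues: D4, D8, D11, D20, D32.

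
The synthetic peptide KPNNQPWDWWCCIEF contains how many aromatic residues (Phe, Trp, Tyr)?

4

Matching residues: W7, W9, W10, F15.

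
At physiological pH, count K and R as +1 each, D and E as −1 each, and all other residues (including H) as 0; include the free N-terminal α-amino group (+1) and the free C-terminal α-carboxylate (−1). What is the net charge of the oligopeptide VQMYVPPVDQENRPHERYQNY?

Positive (K, R): R13, R17 → +2.
Negative (D, E): D9, E11, E16 → −3.
The N-terminus (+1) and C-terminus (−1) cancel.
Net charge = (+2) + (−3) = −1.

-1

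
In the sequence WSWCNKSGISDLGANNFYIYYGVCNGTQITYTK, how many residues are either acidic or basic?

3

Acidic: D, E. Basic: H, K, R.
Acidic residues here: D11 (1).
Basic residues here: K6, K33 (2).
The two groups share no amino acid, so total = 1 + 2 = 3.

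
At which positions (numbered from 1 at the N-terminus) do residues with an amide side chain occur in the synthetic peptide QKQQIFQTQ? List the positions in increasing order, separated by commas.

The amide-side-chain residues are Asn (N) and Gln (Q).
Matching residues: Q1, Q3, Q4, Q7, Q9.

1, 3, 4, 7, 9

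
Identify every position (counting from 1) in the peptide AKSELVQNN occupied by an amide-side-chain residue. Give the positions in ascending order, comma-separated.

7, 8, 9

The amide-side-chain residues are Asn (N) and Gln (Q).
Matching residues: Q7, N8, N9.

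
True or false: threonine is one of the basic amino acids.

Lysine (K), arginine (R), and histidine (H) have basic, nitrogen-containing side chains.
Threonine is not in this group.

False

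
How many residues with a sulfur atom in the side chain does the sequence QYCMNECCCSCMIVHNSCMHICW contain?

Only Cys (C) and Met (M) have a sulfur atom in the side chain.
Matching residues: C3, M4, C7, C8, C9, C11, M12, C18, M19, C22.

10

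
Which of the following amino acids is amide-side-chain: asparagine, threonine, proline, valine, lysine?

asparagine

Asparagine (N) and glutamine (Q) have uncharged amide side chains.
Of the listed options, only asparagine belongs to this group.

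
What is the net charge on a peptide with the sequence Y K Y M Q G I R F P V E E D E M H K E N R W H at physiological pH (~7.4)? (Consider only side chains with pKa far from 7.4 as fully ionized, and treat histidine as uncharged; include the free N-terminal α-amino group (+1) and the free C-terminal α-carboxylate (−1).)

Near pH 7.4, K and R contribute +1 each, D and E contribute −1 each, and every other side chain (His included, as stated) is uncharged.
Positive (K, R): K2, R8, K18, R21 → +4.
Negative (D, E): E12, E13, D14, E15, E19 → −5.
The N-terminus (+1) and C-terminus (−1) cancel.
Net charge = (+4) + (−5) = −1.

-1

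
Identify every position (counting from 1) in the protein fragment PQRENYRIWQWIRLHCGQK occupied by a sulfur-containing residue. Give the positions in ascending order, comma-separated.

16

Cysteine (C, thiol) and methionine (M, thioether) are the two sulfur-containing amino acids.
Matching residues: C16.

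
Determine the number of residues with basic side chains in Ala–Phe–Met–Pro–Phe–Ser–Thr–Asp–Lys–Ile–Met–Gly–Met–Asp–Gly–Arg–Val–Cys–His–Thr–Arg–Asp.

4

The basic amino acids are Lys (K), Arg (R), and His (H).
Matching residues: Lys9, Arg16, His19, Arg21.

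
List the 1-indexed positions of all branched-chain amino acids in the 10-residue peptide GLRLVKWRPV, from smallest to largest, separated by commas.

2, 4, 5, 10

Valine (V), leucine (L), and isoleucine (I) are the branched-chain amino acids.
Matching residues: L2, L4, V5, V10.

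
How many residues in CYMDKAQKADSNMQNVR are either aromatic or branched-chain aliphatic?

2

Aromatic: F, W, Y. Branched-chain aliphatic: I, L, V.
Aromatic residues here: Y2 (1).
Branched-chain aliphatic residues here: V16 (1).
The two groups share no amino acid, so total = 1 + 1 = 2.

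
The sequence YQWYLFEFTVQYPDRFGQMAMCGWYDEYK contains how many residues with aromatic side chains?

Phenylalanine (F), tryptophan (W), and tyrosine (Y) have aromatic ring side chains.
Matching residues: Y1, W3, Y4, F6, F8, Y12, F16, W24, Y25, Y28.

10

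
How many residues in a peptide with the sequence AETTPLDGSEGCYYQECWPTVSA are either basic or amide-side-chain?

1

Basic: H, K, R. Amide-side-chain: N, Q.
Basic residues here: none (0).
Amide-side-chain residues here: Q15 (1).
The two groups share no amino acid, so total = 0 + 1 = 1.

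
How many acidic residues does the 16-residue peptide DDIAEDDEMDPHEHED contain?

The acidic residues are Asp (D) and Glu (E), whose side chains end in a carboxylate group.
Matching residues: D1, D2, E5, D6, D7, E8, D10, E13, E15, D16.

10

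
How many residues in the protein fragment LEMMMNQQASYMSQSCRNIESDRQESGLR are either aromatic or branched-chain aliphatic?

Aromatic: F, W, Y. Branched-chain aliphatic: I, L, V.
Aromatic residues here: Y11 (1).
Branched-chain aliphatic residues here: L1, I19, L28 (3).
The two groups share no amino acid, so total = 1 + 3 = 4.

4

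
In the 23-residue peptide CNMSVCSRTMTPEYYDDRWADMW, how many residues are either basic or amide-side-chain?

3

Basic: H, K, R. Amide-side-chain: N, Q.
Basic residues here: R8, R18 (2).
Amide-side-chain residues here: N2 (1).
The two groups share no amino acid, so total = 2 + 1 = 3.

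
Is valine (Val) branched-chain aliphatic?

V, L, and I make up the branched-chain aliphatic group.
Valine is in this group.

Yes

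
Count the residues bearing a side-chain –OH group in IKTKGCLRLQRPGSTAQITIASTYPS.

Serine (S), threonine (T), and tyrosine (Y) each carry a hydroxyl group on the side chain.
Matching residues: T3, S14, T15, T19, S22, T23, Y24, S26.

8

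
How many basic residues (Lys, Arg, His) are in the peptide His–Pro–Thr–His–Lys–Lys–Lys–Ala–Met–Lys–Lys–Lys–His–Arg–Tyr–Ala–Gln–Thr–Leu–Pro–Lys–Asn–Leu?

Matching residues: His1, His4, Lys5, Lys6, Lys7, Lys10, Lys11, Lys12, His13, Arg14, Lys21.

11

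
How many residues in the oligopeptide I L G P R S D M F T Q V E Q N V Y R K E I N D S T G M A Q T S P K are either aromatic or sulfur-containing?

Aromatic: F, W, Y. Sulfur-containing: C, M.
Aromatic residues here: F9, Y17 (2).
Sulfur-containing residues here: M8, M27 (2).
The two groups share no amino acid, so total = 2 + 2 = 4.

4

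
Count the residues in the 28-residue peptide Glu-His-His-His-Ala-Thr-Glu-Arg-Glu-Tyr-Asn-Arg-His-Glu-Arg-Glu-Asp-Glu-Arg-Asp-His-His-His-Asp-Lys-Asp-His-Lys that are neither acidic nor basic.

4

Acidic: D, E. Basic: K, R, H. All other residues are neither.
Matching residues: Ala5, Thr6, Tyr10, Asn11.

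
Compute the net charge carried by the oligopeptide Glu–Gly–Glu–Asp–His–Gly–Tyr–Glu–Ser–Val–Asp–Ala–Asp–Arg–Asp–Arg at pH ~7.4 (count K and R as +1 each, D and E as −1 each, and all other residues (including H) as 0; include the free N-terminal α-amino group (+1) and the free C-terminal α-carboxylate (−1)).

Positive (K, R): Arg14, Arg16 → +2.
Negative (D, E): Glu1, Glu3, Asp4, Glu8, Asp11, Asp13, Asp15 → −7.
The N-terminus (+1) and C-terminus (−1) cancel.
Net charge = (+2) + (−7) = −5.

-5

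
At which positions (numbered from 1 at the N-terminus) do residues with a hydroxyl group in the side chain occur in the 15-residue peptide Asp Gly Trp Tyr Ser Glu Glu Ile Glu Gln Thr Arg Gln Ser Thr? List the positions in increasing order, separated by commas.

The –OH-bearing residues are Ser, Thr (aliphatic alcohols), and Tyr (phenol).
Matching residues: Tyr4, Ser5, Thr11, Ser14, Thr15.

4, 5, 11, 14, 15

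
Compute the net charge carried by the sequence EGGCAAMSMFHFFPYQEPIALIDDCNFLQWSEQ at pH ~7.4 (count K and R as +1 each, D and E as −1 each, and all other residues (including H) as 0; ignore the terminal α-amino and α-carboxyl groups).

-5

Positive (K, R): none → +0.
Negative (D, E): E1, E17, D23, D24, E32 → −5.
Net charge = (+0) + (−5) = −5.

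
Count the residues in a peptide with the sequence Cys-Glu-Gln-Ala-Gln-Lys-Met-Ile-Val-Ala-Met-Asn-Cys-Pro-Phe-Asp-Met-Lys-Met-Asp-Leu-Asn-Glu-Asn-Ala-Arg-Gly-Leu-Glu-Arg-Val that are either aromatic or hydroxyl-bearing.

1

Aromatic: F, W, Y. Hydroxyl-bearing: S, T, Y.
Aromatic residues here: Phe15 (1).
Hydroxyl-bearing residues here: none (0).
(Y belongs to both groups, but none appear in this sequence.) Total = 1 + 0 = 1.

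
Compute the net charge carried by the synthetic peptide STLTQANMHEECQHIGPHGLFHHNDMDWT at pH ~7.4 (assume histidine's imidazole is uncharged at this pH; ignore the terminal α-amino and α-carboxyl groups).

At pH ~7.4 the Lys and Arg side chains are protonated (+1), the Asp and Glu side chains are deprotonated (−1), and with His taken as neutral all other side chains carry no charge.
Positive (K, R): none → +0.
Negative (D, E): E10, E11, D25, D27 → −4.
Net charge = (+0) + (−4) = −4.

-4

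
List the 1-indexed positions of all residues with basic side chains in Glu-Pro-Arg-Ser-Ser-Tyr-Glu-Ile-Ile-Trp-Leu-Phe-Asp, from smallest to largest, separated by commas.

3

Lysine (K), arginine (R), and histidine (H) have basic, nitrogen-containing side chains.
Matching residues: Arg3.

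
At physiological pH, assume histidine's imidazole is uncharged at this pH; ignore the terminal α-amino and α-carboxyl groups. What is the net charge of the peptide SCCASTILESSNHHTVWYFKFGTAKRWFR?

Near pH 7.4, K and R contribute +1 each, D and E contribute −1 each, and every other side chain (His included, as stated) is uncharged.
Positive (K, R): K20, K25, R26, R29 → +4.
Negative (D, E): E9 → −1.
Net charge = (+4) + (−1) = +3.

+3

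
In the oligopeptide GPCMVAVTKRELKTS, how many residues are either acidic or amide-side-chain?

1

Acidic: D, E. Amide-side-chain: N, Q.
Acidic residues here: E11 (1).
Amide-side-chain residues here: none (0).
The two groups share no amino acid, so total = 1 + 0 = 1.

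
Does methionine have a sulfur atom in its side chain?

Only Cys (C) and Met (M) have a sulfur atom in the side chain.
Methionine is in this group.

Yes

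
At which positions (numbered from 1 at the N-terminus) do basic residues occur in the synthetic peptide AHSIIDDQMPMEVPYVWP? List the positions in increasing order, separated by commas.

The basic amino acids are Lys (K), Arg (R), and His (H).
Matching residues: H2.

2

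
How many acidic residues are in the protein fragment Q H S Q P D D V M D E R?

4

Only D (aspartate) and E (glutamate) carry a side-chain carboxylic acid.
Matching residues: D6, D7, D10, E11.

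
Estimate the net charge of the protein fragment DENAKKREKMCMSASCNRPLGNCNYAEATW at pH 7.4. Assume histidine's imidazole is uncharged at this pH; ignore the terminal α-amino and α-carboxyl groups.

+1

The side chains ionized at physiological pH are Lys/Arg (+1) and Asp/Glu (−1); with His treated as neutral, nothing else contributes.
Positive (K, R): K5, K6, R7, K9, R18 → +5.
Negative (D, E): D1, E2, E8, E27 → −4.
Net charge = (+5) + (−4) = +1.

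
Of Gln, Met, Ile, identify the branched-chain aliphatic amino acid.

Ile

The BCAAs are Val, Leu, and Ile — aliphatic side chains with a branch point.
Of the listed options, only Ile belongs to this group.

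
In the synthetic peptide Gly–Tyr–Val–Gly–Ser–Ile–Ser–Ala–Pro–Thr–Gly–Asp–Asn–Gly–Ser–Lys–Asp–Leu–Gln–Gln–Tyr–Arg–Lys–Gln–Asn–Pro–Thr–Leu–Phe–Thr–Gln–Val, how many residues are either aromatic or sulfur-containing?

Aromatic: F, W, Y. Sulfur-containing: C, M.
Aromatic residues here: Tyr2, Tyr21, Phe29 (3).
Sulfur-containing residues here: none (0).
The two groups share no amino acid, so total = 3 + 0 = 3.

3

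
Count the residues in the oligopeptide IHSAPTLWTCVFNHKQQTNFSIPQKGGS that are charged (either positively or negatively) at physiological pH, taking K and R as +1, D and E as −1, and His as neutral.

2

Charged side chains at pH ~7.4: K, R (positive); D, E (negative).
Matching residues: K15, K25.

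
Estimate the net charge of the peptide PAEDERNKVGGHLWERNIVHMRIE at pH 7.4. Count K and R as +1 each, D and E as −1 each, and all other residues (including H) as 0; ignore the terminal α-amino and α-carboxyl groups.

Positive (K, R): R6, K8, R16, R22 → +4.
Negative (D, E): E3, D4, E5, E15, E24 → −5.
Net charge = (+4) + (−5) = −1.

-1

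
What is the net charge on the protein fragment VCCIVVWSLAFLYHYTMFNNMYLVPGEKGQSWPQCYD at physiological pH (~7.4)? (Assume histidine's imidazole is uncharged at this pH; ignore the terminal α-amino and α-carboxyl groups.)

-1

The side chains ionized at physiological pH are Lys/Arg (+1) and Asp/Glu (−1); with His treated as neutral, nothing else contributes.
Positive (K, R): K28 → +1.
Negative (D, E): E27, D37 → −2.
Net charge = (+1) + (−2) = −1.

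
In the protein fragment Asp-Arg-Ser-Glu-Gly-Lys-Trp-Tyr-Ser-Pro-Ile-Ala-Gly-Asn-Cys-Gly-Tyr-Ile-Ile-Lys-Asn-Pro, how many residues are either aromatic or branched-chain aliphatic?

Aromatic: F, W, Y. Branched-chain aliphatic: I, L, V.
Aromatic residues here: Trp7, Tyr8, Tyr17 (3).
Branched-chain aliphatic residues here: Ile11, Ile18, Ile19 (3).
The two groups share no amino acid, so total = 3 + 3 = 6.

6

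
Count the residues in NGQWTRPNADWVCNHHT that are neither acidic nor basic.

Acidic: D, E. Basic: K, R, H. All other residues are neither.
Matching residues: N1, G2, Q3, W4, T5, P7, N8, A9, W11, V12, C13, N14, T17.

13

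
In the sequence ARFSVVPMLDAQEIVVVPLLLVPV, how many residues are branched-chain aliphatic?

V, L, and I make up the branched-chain aliphatic group.
Matching residues: V5, V6, L9, I14, V15, V16, V17, L19, L20, L21, V22, V24.

12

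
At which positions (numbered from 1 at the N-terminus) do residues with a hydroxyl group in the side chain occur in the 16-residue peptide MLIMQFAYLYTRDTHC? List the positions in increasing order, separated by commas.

8, 10, 11, 14

Serine (S), threonine (T), and tyrosine (Y) each carry a hydroxyl group on the side chain.
Matching residues: Y8, Y10, T11, T14.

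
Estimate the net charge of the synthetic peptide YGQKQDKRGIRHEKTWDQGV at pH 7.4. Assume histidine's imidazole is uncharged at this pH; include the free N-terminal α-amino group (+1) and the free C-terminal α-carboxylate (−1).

Near pH 7.4, K and R contribute +1 each, D and E contribute −1 each, and every other side chain (His included, as stated) is uncharged.
Positive (K, R): K4, K7, R8, R11, K14 → +5.
Negative (D, E): D6, E13, D17 → −3.
The N-terminus (+1) and C-terminus (−1) cancel.
Net charge = (+5) + (−3) = +2.

+2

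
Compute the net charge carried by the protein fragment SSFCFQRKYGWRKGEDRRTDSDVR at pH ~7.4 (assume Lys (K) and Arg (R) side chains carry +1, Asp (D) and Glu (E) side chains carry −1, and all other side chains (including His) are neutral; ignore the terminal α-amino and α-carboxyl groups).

+3

Positive (K, R): R7, K8, R12, K13, R17, R18, R24 → +7.
Negative (D, E): E15, D16, D20, D22 → −4.
Net charge = (+7) + (−4) = +3.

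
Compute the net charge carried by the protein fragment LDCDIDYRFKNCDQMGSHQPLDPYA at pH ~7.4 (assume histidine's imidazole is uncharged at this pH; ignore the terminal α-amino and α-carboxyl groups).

Near pH 7.4, K and R contribute +1 each, D and E contribute −1 each, and every other side chain (His included, as stated) is uncharged.
Positive (K, R): R8, K10 → +2.
Negative (D, E): D2, D4, D6, D13, D22 → −5.
Net charge = (+2) + (−5) = −3.

-3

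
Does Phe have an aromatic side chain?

Yes

The aromatic amino acids are Phe (F, benzyl), Trp (W, indole), and Tyr (Y, phenol).
Phenylalanine is in this group.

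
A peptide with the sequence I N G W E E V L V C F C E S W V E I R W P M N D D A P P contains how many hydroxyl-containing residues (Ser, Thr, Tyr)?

Matching residues: S14.

1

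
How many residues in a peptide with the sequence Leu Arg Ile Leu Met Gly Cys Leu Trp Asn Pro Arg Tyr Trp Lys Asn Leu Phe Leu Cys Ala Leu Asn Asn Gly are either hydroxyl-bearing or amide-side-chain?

5

Hydroxyl-bearing: S, T, Y. Amide-side-chain: N, Q.
Hydroxyl-bearing residues here: Tyr13 (1).
Amide-side-chain residues here: Asn10, Asn16, Asn23, Asn24 (4).
The two groups share no amino acid, so total = 1 + 4 = 5.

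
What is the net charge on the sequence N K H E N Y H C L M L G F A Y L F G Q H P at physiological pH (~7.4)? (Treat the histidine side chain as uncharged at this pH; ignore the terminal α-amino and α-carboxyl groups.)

Near pH 7.4, K and R contribute +1 each, D and E contribute −1 each, and every other side chain (His included, as stated) is uncharged.
Positive (K, R): K2 → +1.
Negative (D, E): E4 → −1.
Net charge = (+1) + (−1) = 0.

0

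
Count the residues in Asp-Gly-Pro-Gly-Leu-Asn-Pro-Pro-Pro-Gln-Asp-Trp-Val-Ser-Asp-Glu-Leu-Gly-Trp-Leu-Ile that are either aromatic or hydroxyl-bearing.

3

Aromatic: F, W, Y. Hydroxyl-bearing: S, T, Y.
Aromatic residues here: Trp12, Trp19 (2).
Hydroxyl-bearing residues here: Ser14 (1).
(Y belongs to both groups, but none appear in this sequence.) Total = 2 + 1 = 3.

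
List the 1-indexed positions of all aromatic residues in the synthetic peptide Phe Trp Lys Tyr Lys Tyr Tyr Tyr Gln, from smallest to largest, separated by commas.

The aromatic amino acids are Phe (F, benzyl), Trp (W, indole), and Tyr (Y, phenol).
Matching residues: Phe1, Trp2, Tyr4, Tyr6, Tyr7, Tyr8.

1, 2, 4, 6, 7, 8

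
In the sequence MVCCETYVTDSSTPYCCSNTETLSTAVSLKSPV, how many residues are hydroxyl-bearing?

Serine (S), threonine (T), and tyrosine (Y) each carry a hydroxyl group on the side chain.
Matching residues: T6, Y7, T9, S11, S12, T13, Y15, S18, T20, T22, S24, T25, S28, S31.

14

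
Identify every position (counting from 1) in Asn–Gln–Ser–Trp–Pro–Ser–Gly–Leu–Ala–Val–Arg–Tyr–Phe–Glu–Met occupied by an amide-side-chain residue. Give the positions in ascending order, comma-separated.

1, 2

The amide-side-chain residues are Asn (N) and Gln (Q).
Matching residues: Asn1, Gln2.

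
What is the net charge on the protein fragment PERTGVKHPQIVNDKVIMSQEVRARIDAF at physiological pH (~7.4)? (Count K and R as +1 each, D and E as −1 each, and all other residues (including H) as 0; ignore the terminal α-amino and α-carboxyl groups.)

Positive (K, R): R3, K7, K15, R23, R25 → +5.
Negative (D, E): E2, D14, E21, D27 → −4.
Net charge = (+5) + (−4) = +1.

+1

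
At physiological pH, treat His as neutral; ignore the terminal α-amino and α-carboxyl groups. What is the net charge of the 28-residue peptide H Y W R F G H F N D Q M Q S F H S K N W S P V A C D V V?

At pH ~7.4 the Lys and Arg side chains are protonated (+1), the Asp and Glu side chains are deprotonated (−1), and with His taken as neutral all other side chains carry no charge.
Positive (K, R): R4, K18 → +2.
Negative (D, E): D10, D26 → −2.
Net charge = (+2) + (−2) = 0.

0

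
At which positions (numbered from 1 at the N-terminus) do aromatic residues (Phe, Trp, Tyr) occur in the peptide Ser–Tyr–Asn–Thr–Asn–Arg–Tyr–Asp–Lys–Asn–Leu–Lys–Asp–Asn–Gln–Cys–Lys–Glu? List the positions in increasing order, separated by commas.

Matching residues: Tyr2, Tyr7.

2, 7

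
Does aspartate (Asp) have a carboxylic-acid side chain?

Yes

The acidic residues are Asp (D) and Glu (E), whose side chains end in a carboxylate group.
Aspartate is in this group.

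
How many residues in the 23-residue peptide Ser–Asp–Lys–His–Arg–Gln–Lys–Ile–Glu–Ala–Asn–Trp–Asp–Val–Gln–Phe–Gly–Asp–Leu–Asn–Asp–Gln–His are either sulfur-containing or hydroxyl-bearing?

Sulfur-containing: C, M. Hydroxyl-bearing: S, T, Y.
Sulfur-containing residues here: none (0).
Hydroxyl-bearing residues here: Ser1 (1).
The two groups share no amino acid, so total = 0 + 1 = 1.

1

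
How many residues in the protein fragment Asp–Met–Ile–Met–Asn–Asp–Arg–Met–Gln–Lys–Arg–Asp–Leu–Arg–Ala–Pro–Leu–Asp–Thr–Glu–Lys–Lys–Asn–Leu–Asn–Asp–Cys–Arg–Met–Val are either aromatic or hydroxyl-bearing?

1

Aromatic: F, W, Y. Hydroxyl-bearing: S, T, Y.
Aromatic residues here: none (0).
Hydroxyl-bearing residues here: Thr19 (1).
(Y belongs to both groups, but none appear in this sequence.) Total = 0 + 1 = 1.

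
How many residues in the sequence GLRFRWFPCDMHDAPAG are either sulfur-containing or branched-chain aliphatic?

3

Sulfur-containing: C, M. Branched-chain aliphatic: I, L, V.
Sulfur-containing residues here: C9, M11 (2).
Branched-chain aliphatic residues here: L2 (1).
The two groups share no amino acid, so total = 2 + 1 = 3.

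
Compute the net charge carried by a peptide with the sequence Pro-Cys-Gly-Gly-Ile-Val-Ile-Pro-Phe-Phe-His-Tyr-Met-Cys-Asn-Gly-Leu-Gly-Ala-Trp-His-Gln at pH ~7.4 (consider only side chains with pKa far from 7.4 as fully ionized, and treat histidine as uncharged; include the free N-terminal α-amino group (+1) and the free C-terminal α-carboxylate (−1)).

The side chains ionized at physiological pH are Lys/Arg (+1) and Asp/Glu (−1); with His treated as neutral, nothing else contributes.
Positive (K, R): none → +0.
Negative (D, E): none → −0.
The N-terminus (+1) and C-terminus (−1) cancel.
Net charge = (+0) + (−0) = 0.

0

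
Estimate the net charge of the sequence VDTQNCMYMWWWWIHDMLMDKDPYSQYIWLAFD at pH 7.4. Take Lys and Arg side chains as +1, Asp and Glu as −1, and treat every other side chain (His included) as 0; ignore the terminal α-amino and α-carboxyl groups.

Positive (K, R): K21 → +1.
Negative (D, E): D2, D16, D20, D22, D33 → −5.
Net charge = (+1) + (−5) = −4.

-4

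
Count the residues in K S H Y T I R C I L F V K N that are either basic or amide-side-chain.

Basic: H, K, R. Amide-side-chain: N, Q.
Basic residues here: K1, H3, R7, K13 (4).
Amide-side-chain residues here: N14 (1).
The two groups share no amino acid, so total = 4 + 1 = 5.

5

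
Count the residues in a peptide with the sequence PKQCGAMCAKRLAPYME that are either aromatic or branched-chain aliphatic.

Aromatic: F, W, Y. Branched-chain aliphatic: I, L, V.
Aromatic residues here: Y15 (1).
Branched-chain aliphatic residues here: L12 (1).
The two groups share no amino acid, so total = 1 + 1 = 2.

2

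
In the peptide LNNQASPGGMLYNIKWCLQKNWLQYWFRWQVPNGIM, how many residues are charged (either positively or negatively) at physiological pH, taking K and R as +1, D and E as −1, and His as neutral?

3

Charged side chains at pH ~7.4: K, R (positive); D, E (negative).
Matching residues: K15, K20, R28.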